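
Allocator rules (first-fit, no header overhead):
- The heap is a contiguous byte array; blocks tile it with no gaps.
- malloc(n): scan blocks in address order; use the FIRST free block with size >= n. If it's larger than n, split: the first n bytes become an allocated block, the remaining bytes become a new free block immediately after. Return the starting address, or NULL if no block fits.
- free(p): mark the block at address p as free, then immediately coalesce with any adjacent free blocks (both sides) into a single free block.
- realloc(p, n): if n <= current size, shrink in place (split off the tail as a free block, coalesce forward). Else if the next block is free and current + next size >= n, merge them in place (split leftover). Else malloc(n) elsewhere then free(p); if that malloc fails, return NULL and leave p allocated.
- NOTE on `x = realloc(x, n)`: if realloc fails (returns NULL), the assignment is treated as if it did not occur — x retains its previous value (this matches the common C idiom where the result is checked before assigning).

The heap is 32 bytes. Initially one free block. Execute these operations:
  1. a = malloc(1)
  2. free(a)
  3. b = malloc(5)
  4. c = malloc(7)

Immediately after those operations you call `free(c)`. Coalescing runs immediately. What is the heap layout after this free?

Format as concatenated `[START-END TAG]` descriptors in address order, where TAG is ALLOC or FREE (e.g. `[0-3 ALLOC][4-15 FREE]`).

Answer: [0-4 ALLOC][5-31 FREE]

Derivation:
Op 1: a = malloc(1) -> a = 0; heap: [0-0 ALLOC][1-31 FREE]
Op 2: free(a) -> (freed a); heap: [0-31 FREE]
Op 3: b = malloc(5) -> b = 0; heap: [0-4 ALLOC][5-31 FREE]
Op 4: c = malloc(7) -> c = 5; heap: [0-4 ALLOC][5-11 ALLOC][12-31 FREE]
free(c): c = 5 -> block [5-11 ALLOC]; mark free, coalesce with adjacent free neighbors -> [0-4 ALLOC][5-31 FREE]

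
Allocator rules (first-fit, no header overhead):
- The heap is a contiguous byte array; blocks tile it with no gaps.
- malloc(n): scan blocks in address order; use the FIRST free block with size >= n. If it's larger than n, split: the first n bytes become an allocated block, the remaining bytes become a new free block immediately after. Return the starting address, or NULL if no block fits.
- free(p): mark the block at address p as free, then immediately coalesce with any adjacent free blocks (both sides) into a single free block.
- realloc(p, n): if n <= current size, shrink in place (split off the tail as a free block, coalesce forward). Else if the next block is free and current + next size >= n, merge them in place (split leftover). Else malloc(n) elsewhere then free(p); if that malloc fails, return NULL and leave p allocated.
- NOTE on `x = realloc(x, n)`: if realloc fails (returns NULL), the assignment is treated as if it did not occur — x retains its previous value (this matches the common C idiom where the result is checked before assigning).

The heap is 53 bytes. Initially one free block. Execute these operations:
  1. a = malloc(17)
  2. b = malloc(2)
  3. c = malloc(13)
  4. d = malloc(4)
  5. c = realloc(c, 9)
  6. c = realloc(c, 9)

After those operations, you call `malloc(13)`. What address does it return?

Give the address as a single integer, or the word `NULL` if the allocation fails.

Answer: 36

Derivation:
Op 1: a = malloc(17) -> a = 0; heap: [0-16 ALLOC][17-52 FREE]
Op 2: b = malloc(2) -> b = 17; heap: [0-16 ALLOC][17-18 ALLOC][19-52 FREE]
Op 3: c = malloc(13) -> c = 19; heap: [0-16 ALLOC][17-18 ALLOC][19-31 ALLOC][32-52 FREE]
Op 4: d = malloc(4) -> d = 32; heap: [0-16 ALLOC][17-18 ALLOC][19-31 ALLOC][32-35 ALLOC][36-52 FREE]
Op 5: c = realloc(c, 9) -> c = 19; heap: [0-16 ALLOC][17-18 ALLOC][19-27 ALLOC][28-31 FREE][32-35 ALLOC][36-52 FREE]
Op 6: c = realloc(c, 9) -> c = 19; heap: [0-16 ALLOC][17-18 ALLOC][19-27 ALLOC][28-31 FREE][32-35 ALLOC][36-52 FREE]
malloc(13): first-fit scan over [0-16 ALLOC][17-18 ALLOC][19-27 ALLOC][28-31 FREE][32-35 ALLOC][36-52 FREE] -> 36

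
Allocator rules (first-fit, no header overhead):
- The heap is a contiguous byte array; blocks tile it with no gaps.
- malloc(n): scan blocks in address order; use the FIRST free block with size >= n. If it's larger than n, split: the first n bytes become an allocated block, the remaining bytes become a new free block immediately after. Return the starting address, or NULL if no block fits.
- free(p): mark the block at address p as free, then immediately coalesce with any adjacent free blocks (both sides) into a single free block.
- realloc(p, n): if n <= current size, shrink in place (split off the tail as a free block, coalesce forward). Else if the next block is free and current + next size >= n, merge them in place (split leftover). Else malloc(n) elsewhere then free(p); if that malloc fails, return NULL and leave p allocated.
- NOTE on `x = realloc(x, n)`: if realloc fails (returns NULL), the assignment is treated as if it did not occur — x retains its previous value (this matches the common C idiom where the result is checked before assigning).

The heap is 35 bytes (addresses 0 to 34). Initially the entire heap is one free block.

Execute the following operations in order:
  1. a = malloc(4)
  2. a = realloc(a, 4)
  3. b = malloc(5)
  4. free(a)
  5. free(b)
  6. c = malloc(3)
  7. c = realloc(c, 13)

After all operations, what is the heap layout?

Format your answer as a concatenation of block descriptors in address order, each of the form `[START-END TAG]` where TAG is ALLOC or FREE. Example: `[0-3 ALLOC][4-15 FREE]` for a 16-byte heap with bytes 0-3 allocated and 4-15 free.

Op 1: a = malloc(4) -> a = 0; heap: [0-3 ALLOC][4-34 FREE]
Op 2: a = realloc(a, 4) -> a = 0; heap: [0-3 ALLOC][4-34 FREE]
Op 3: b = malloc(5) -> b = 4; heap: [0-3 ALLOC][4-8 ALLOC][9-34 FREE]
Op 4: free(a) -> (freed a); heap: [0-3 FREE][4-8 ALLOC][9-34 FREE]
Op 5: free(b) -> (freed b); heap: [0-34 FREE]
Op 6: c = malloc(3) -> c = 0; heap: [0-2 ALLOC][3-34 FREE]
Op 7: c = realloc(c, 13) -> c = 0; heap: [0-12 ALLOC][13-34 FREE]

Answer: [0-12 ALLOC][13-34 FREE]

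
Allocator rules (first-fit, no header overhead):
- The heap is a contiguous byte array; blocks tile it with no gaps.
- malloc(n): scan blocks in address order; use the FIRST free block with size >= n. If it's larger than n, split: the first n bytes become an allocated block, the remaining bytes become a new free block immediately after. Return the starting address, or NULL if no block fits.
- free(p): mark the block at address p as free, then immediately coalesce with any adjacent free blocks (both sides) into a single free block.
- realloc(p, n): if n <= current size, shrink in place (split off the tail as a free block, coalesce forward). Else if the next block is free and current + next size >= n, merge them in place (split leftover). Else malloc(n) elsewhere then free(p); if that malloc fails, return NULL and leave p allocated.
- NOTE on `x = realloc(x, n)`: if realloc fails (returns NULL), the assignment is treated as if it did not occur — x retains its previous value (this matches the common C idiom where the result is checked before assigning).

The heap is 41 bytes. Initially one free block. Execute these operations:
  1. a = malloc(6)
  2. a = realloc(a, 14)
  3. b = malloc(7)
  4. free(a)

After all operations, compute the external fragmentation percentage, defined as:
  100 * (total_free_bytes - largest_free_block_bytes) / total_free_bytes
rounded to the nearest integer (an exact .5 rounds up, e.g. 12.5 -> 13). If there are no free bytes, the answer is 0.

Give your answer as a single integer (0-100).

Answer: 41

Derivation:
Op 1: a = malloc(6) -> a = 0; heap: [0-5 ALLOC][6-40 FREE]
Op 2: a = realloc(a, 14) -> a = 0; heap: [0-13 ALLOC][14-40 FREE]
Op 3: b = malloc(7) -> b = 14; heap: [0-13 ALLOC][14-20 ALLOC][21-40 FREE]
Op 4: free(a) -> (freed a); heap: [0-13 FREE][14-20 ALLOC][21-40 FREE]
Free blocks: [14 20] total_free=34 largest=20 -> 100*(34-20)/34 = 1400/34 ≈ 41.176 -> rounds to 41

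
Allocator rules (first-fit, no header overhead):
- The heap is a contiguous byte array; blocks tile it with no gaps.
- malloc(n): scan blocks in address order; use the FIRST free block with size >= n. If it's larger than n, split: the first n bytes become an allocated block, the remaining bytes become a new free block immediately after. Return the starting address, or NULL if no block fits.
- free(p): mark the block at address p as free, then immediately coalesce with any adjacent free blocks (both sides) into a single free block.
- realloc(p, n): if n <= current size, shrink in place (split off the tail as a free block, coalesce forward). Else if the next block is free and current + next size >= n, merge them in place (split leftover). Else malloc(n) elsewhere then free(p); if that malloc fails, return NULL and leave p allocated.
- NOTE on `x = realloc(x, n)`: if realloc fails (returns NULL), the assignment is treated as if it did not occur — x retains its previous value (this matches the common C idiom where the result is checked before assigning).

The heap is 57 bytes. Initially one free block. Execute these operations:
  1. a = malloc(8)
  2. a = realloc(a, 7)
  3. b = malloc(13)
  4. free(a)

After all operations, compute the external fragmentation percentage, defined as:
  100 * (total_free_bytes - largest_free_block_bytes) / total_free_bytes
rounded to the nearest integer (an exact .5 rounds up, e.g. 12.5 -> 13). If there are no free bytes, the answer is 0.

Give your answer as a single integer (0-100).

Op 1: a = malloc(8) -> a = 0; heap: [0-7 ALLOC][8-56 FREE]
Op 2: a = realloc(a, 7) -> a = 0; heap: [0-6 ALLOC][7-56 FREE]
Op 3: b = malloc(13) -> b = 7; heap: [0-6 ALLOC][7-19 ALLOC][20-56 FREE]
Op 4: free(a) -> (freed a); heap: [0-6 FREE][7-19 ALLOC][20-56 FREE]
Free blocks: [7 37] total_free=44 largest=37 -> 100*(44-37)/44 = 700/44 ≈ 15.909 -> rounds to 16

Answer: 16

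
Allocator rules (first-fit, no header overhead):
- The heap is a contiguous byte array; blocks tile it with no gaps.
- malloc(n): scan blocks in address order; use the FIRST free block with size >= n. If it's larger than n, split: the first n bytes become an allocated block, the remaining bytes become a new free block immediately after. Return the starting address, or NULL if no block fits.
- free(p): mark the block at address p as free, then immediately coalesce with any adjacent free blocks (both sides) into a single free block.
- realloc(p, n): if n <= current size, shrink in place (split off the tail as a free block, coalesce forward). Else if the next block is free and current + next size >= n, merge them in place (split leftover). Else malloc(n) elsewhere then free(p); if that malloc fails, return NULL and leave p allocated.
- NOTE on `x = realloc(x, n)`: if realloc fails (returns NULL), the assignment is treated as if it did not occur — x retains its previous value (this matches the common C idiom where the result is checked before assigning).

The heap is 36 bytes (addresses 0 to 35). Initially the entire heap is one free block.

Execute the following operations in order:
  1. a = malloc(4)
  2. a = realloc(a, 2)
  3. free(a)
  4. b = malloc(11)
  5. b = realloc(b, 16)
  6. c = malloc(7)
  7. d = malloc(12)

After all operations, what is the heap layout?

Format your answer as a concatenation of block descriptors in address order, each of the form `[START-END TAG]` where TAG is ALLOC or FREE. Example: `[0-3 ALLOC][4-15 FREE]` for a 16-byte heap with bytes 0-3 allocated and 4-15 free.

Op 1: a = malloc(4) -> a = 0; heap: [0-3 ALLOC][4-35 FREE]
Op 2: a = realloc(a, 2) -> a = 0; heap: [0-1 ALLOC][2-35 FREE]
Op 3: free(a) -> (freed a); heap: [0-35 FREE]
Op 4: b = malloc(11) -> b = 0; heap: [0-10 ALLOC][11-35 FREE]
Op 5: b = realloc(b, 16) -> b = 0; heap: [0-15 ALLOC][16-35 FREE]
Op 6: c = malloc(7) -> c = 16; heap: [0-15 ALLOC][16-22 ALLOC][23-35 FREE]
Op 7: d = malloc(12) -> d = 23; heap: [0-15 ALLOC][16-22 ALLOC][23-34 ALLOC][35-35 FREE]

Answer: [0-15 ALLOC][16-22 ALLOC][23-34 ALLOC][35-35 FREE]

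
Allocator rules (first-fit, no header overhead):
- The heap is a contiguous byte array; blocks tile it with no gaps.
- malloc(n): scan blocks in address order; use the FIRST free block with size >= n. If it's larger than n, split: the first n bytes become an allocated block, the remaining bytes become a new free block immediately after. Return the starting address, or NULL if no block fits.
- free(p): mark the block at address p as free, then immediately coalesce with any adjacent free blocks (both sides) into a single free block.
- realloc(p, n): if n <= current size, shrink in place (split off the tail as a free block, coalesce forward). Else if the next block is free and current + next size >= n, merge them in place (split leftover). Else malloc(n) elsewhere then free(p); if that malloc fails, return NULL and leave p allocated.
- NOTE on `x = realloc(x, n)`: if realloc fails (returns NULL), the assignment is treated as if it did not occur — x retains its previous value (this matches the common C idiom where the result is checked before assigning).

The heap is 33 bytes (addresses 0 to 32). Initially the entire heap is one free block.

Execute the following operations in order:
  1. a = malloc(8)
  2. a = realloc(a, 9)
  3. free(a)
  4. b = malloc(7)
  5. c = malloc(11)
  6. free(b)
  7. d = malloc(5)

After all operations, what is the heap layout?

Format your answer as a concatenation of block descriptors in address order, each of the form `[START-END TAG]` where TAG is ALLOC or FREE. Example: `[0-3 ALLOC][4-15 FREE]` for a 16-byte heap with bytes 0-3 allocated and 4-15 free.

Op 1: a = malloc(8) -> a = 0; heap: [0-7 ALLOC][8-32 FREE]
Op 2: a = realloc(a, 9) -> a = 0; heap: [0-8 ALLOC][9-32 FREE]
Op 3: free(a) -> (freed a); heap: [0-32 FREE]
Op 4: b = malloc(7) -> b = 0; heap: [0-6 ALLOC][7-32 FREE]
Op 5: c = malloc(11) -> c = 7; heap: [0-6 ALLOC][7-17 ALLOC][18-32 FREE]
Op 6: free(b) -> (freed b); heap: [0-6 FREE][7-17 ALLOC][18-32 FREE]
Op 7: d = malloc(5) -> d = 0; heap: [0-4 ALLOC][5-6 FREE][7-17 ALLOC][18-32 FREE]

Answer: [0-4 ALLOC][5-6 FREE][7-17 ALLOC][18-32 FREE]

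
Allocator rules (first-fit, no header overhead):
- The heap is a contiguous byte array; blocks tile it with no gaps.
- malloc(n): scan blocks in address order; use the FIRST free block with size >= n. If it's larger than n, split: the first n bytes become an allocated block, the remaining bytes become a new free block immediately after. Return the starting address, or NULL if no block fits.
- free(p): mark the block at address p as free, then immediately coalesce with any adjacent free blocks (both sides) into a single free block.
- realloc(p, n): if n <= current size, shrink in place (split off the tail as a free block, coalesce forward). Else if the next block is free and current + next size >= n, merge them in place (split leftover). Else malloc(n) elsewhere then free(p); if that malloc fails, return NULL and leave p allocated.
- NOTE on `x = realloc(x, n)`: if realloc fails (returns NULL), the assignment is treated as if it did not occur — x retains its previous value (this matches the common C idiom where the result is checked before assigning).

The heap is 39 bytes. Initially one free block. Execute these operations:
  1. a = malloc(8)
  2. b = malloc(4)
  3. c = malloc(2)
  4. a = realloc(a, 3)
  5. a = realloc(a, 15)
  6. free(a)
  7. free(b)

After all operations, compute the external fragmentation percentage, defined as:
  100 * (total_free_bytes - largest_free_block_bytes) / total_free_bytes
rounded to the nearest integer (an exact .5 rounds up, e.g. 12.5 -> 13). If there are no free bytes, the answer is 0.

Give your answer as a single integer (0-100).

Answer: 32

Derivation:
Op 1: a = malloc(8) -> a = 0; heap: [0-7 ALLOC][8-38 FREE]
Op 2: b = malloc(4) -> b = 8; heap: [0-7 ALLOC][8-11 ALLOC][12-38 FREE]
Op 3: c = malloc(2) -> c = 12; heap: [0-7 ALLOC][8-11 ALLOC][12-13 ALLOC][14-38 FREE]
Op 4: a = realloc(a, 3) -> a = 0; heap: [0-2 ALLOC][3-7 FREE][8-11 ALLOC][12-13 ALLOC][14-38 FREE]
Op 5: a = realloc(a, 15) -> a = 14; heap: [0-7 FREE][8-11 ALLOC][12-13 ALLOC][14-28 ALLOC][29-38 FREE]
Op 6: free(a) -> (freed a); heap: [0-7 FREE][8-11 ALLOC][12-13 ALLOC][14-38 FREE]
Op 7: free(b) -> (freed b); heap: [0-11 FREE][12-13 ALLOC][14-38 FREE]
Free blocks: [12 25] total_free=37 largest=25 -> 100*(37-25)/37 = 1200/37 ≈ 32.432 -> rounds to 32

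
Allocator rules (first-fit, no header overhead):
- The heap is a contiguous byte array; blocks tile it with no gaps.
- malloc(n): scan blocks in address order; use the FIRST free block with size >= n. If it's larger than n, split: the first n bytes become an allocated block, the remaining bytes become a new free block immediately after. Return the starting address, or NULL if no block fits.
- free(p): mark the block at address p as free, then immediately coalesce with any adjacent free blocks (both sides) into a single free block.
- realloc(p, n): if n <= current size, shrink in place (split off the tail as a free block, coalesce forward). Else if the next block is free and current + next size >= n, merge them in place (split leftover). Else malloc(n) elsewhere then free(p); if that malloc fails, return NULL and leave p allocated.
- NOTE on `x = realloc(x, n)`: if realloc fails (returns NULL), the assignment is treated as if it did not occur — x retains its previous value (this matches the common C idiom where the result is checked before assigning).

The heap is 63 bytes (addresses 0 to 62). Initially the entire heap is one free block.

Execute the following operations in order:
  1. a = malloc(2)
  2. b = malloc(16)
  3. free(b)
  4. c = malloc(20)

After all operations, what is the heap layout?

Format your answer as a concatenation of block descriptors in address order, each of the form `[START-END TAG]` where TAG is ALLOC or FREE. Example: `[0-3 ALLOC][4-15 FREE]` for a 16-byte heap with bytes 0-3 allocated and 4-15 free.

Op 1: a = malloc(2) -> a = 0; heap: [0-1 ALLOC][2-62 FREE]
Op 2: b = malloc(16) -> b = 2; heap: [0-1 ALLOC][2-17 ALLOC][18-62 FREE]
Op 3: free(b) -> (freed b); heap: [0-1 ALLOC][2-62 FREE]
Op 4: c = malloc(20) -> c = 2; heap: [0-1 ALLOC][2-21 ALLOC][22-62 FREE]

Answer: [0-1 ALLOC][2-21 ALLOC][22-62 FREE]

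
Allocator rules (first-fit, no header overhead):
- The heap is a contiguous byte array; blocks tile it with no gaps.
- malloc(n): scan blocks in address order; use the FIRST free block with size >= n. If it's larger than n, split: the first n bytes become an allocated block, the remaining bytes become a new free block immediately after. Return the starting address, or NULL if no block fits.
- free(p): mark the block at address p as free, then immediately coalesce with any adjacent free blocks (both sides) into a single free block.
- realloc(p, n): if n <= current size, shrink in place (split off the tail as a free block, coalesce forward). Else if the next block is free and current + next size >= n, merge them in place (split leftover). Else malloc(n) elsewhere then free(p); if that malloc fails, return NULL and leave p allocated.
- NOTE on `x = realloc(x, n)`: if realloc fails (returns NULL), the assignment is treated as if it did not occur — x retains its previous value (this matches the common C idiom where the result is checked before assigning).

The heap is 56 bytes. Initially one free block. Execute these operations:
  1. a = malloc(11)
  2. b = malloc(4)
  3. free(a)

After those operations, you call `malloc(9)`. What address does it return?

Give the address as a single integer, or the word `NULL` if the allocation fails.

Answer: 0

Derivation:
Op 1: a = malloc(11) -> a = 0; heap: [0-10 ALLOC][11-55 FREE]
Op 2: b = malloc(4) -> b = 11; heap: [0-10 ALLOC][11-14 ALLOC][15-55 FREE]
Op 3: free(a) -> (freed a); heap: [0-10 FREE][11-14 ALLOC][15-55 FREE]
malloc(9): first-fit scan over [0-10 FREE][11-14 ALLOC][15-55 FREE] -> 0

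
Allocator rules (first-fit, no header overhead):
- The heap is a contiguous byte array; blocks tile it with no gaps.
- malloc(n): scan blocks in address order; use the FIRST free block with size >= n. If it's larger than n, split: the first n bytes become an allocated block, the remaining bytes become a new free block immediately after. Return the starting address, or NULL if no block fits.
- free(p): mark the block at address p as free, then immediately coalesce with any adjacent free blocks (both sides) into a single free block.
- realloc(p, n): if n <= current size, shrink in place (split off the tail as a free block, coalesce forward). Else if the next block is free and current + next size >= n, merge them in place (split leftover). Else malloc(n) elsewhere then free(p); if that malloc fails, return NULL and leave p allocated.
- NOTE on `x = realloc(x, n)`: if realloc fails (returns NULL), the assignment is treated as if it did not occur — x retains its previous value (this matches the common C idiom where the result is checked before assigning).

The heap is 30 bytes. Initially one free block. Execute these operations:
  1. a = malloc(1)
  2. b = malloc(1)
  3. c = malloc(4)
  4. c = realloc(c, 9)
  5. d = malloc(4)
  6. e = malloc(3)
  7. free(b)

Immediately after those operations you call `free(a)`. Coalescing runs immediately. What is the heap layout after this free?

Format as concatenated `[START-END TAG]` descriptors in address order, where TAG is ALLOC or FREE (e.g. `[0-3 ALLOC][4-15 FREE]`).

Op 1: a = malloc(1) -> a = 0; heap: [0-0 ALLOC][1-29 FREE]
Op 2: b = malloc(1) -> b = 1; heap: [0-0 ALLOC][1-1 ALLOC][2-29 FREE]
Op 3: c = malloc(4) -> c = 2; heap: [0-0 ALLOC][1-1 ALLOC][2-5 ALLOC][6-29 FREE]
Op 4: c = realloc(c, 9) -> c = 2; heap: [0-0 ALLOC][1-1 ALLOC][2-10 ALLOC][11-29 FREE]
Op 5: d = malloc(4) -> d = 11; heap: [0-0 ALLOC][1-1 ALLOC][2-10 ALLOC][11-14 ALLOC][15-29 FREE]
Op 6: e = malloc(3) -> e = 15; heap: [0-0 ALLOC][1-1 ALLOC][2-10 ALLOC][11-14 ALLOC][15-17 ALLOC][18-29 FREE]
Op 7: free(b) -> (freed b); heap: [0-0 ALLOC][1-1 FREE][2-10 ALLOC][11-14 ALLOC][15-17 ALLOC][18-29 FREE]
free(a): a = 0 -> block [0-0 ALLOC]; mark free, coalesce with adjacent free neighbors -> [0-1 FREE][2-10 ALLOC][11-14 ALLOC][15-17 ALLOC][18-29 FREE]

Answer: [0-1 FREE][2-10 ALLOC][11-14 ALLOC][15-17 ALLOC][18-29 FREE]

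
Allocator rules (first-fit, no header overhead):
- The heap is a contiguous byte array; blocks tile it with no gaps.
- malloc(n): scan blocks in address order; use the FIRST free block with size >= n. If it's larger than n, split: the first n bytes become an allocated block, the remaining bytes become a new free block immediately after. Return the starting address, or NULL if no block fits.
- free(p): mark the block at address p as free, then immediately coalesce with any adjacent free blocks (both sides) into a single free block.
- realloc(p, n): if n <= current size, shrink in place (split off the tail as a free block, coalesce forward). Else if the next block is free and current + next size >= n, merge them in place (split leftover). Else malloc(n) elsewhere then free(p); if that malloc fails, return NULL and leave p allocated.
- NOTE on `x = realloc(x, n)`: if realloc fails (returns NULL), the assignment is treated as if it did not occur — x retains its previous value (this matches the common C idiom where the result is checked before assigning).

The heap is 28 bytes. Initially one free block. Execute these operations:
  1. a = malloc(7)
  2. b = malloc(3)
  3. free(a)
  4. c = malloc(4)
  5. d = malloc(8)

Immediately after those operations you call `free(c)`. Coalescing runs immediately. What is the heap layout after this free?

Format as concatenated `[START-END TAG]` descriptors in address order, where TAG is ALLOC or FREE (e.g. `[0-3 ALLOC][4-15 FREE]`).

Answer: [0-6 FREE][7-9 ALLOC][10-17 ALLOC][18-27 FREE]

Derivation:
Op 1: a = malloc(7) -> a = 0; heap: [0-6 ALLOC][7-27 FREE]
Op 2: b = malloc(3) -> b = 7; heap: [0-6 ALLOC][7-9 ALLOC][10-27 FREE]
Op 3: free(a) -> (freed a); heap: [0-6 FREE][7-9 ALLOC][10-27 FREE]
Op 4: c = malloc(4) -> c = 0; heap: [0-3 ALLOC][4-6 FREE][7-9 ALLOC][10-27 FREE]
Op 5: d = malloc(8) -> d = 10; heap: [0-3 ALLOC][4-6 FREE][7-9 ALLOC][10-17 ALLOC][18-27 FREE]
free(c): c = 0 -> block [0-3 ALLOC]; mark free, coalesce with adjacent free neighbors -> [0-6 FREE][7-9 ALLOC][10-17 ALLOC][18-27 FREE]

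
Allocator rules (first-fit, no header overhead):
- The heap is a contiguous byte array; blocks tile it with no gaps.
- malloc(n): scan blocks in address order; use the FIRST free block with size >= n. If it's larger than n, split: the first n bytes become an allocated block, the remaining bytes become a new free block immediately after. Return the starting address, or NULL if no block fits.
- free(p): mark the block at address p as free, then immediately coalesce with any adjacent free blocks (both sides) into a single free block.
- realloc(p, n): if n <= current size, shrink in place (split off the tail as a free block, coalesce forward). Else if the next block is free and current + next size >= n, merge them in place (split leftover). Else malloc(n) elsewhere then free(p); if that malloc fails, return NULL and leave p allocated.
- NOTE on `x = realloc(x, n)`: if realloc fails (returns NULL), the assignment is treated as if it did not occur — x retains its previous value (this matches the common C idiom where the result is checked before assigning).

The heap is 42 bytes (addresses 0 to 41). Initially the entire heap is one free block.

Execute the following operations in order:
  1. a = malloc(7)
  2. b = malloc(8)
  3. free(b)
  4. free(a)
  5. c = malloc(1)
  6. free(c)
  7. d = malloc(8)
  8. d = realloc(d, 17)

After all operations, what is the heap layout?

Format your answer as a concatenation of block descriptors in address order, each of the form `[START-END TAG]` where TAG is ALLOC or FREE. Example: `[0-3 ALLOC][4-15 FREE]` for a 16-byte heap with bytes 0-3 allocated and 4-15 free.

Answer: [0-16 ALLOC][17-41 FREE]

Derivation:
Op 1: a = malloc(7) -> a = 0; heap: [0-6 ALLOC][7-41 FREE]
Op 2: b = malloc(8) -> b = 7; heap: [0-6 ALLOC][7-14 ALLOC][15-41 FREE]
Op 3: free(b) -> (freed b); heap: [0-6 ALLOC][7-41 FREE]
Op 4: free(a) -> (freed a); heap: [0-41 FREE]
Op 5: c = malloc(1) -> c = 0; heap: [0-0 ALLOC][1-41 FREE]
Op 6: free(c) -> (freed c); heap: [0-41 FREE]
Op 7: d = malloc(8) -> d = 0; heap: [0-7 ALLOC][8-41 FREE]
Op 8: d = realloc(d, 17) -> d = 0; heap: [0-16 ALLOC][17-41 FREE]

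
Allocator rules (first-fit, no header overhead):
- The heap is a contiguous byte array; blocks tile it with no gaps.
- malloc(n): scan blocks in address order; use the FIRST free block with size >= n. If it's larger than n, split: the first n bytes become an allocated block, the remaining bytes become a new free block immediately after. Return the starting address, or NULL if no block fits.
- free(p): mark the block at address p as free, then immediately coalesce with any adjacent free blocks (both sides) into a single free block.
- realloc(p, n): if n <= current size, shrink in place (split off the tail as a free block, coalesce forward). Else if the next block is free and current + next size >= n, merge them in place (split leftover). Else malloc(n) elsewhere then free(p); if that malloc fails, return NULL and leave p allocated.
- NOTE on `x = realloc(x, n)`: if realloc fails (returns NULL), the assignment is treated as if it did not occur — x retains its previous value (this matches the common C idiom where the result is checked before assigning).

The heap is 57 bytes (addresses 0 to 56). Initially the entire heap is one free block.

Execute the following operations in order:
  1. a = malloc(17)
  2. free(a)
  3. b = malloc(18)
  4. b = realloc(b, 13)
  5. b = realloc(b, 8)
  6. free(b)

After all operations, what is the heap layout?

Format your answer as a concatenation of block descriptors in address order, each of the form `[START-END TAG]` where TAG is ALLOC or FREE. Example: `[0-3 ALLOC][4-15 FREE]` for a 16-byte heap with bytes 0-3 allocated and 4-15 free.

Op 1: a = malloc(17) -> a = 0; heap: [0-16 ALLOC][17-56 FREE]
Op 2: free(a) -> (freed a); heap: [0-56 FREE]
Op 3: b = malloc(18) -> b = 0; heap: [0-17 ALLOC][18-56 FREE]
Op 4: b = realloc(b, 13) -> b = 0; heap: [0-12 ALLOC][13-56 FREE]
Op 5: b = realloc(b, 8) -> b = 0; heap: [0-7 ALLOC][8-56 FREE]
Op 6: free(b) -> (freed b); heap: [0-56 FREE]

Answer: [0-56 FREE]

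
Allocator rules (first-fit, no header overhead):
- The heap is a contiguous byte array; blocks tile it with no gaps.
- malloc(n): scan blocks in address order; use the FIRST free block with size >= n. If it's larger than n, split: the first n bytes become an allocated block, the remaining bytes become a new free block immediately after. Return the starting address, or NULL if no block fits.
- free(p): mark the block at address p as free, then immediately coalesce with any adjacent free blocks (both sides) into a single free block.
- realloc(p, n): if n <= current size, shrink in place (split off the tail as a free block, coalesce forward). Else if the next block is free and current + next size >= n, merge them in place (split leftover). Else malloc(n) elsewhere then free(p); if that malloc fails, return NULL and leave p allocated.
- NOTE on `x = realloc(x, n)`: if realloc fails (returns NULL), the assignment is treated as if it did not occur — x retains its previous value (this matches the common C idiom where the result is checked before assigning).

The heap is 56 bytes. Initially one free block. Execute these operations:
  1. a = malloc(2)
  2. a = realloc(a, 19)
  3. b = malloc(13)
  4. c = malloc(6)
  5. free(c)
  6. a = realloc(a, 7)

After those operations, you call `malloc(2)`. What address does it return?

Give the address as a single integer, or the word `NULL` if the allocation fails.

Op 1: a = malloc(2) -> a = 0; heap: [0-1 ALLOC][2-55 FREE]
Op 2: a = realloc(a, 19) -> a = 0; heap: [0-18 ALLOC][19-55 FREE]
Op 3: b = malloc(13) -> b = 19; heap: [0-18 ALLOC][19-31 ALLOC][32-55 FREE]
Op 4: c = malloc(6) -> c = 32; heap: [0-18 ALLOC][19-31 ALLOC][32-37 ALLOC][38-55 FREE]
Op 5: free(c) -> (freed c); heap: [0-18 ALLOC][19-31 ALLOC][32-55 FREE]
Op 6: a = realloc(a, 7) -> a = 0; heap: [0-6 ALLOC][7-18 FREE][19-31 ALLOC][32-55 FREE]
malloc(2): first-fit scan over [0-6 ALLOC][7-18 FREE][19-31 ALLOC][32-55 FREE] -> 7

Answer: 7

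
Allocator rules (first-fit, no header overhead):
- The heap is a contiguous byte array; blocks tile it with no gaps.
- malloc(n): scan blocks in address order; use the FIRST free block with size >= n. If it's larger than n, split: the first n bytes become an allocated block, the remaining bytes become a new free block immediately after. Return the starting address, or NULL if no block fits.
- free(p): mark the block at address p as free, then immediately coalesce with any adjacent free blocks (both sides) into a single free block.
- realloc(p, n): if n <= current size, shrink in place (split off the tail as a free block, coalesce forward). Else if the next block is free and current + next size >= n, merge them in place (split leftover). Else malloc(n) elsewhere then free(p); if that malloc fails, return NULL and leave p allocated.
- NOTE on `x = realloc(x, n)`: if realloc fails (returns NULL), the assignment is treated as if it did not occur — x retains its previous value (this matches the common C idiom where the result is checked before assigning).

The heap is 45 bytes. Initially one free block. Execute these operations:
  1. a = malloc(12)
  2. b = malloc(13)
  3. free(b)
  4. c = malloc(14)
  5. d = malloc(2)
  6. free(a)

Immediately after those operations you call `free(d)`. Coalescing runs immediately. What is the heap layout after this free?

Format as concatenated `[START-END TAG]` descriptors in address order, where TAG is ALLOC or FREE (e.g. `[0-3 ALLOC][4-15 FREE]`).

Op 1: a = malloc(12) -> a = 0; heap: [0-11 ALLOC][12-44 FREE]
Op 2: b = malloc(13) -> b = 12; heap: [0-11 ALLOC][12-24 ALLOC][25-44 FREE]
Op 3: free(b) -> (freed b); heap: [0-11 ALLOC][12-44 FREE]
Op 4: c = malloc(14) -> c = 12; heap: [0-11 ALLOC][12-25 ALLOC][26-44 FREE]
Op 5: d = malloc(2) -> d = 26; heap: [0-11 ALLOC][12-25 ALLOC][26-27 ALLOC][28-44 FREE]
Op 6: free(a) -> (freed a); heap: [0-11 FREE][12-25 ALLOC][26-27 ALLOC][28-44 FREE]
free(d): d = 26 -> block [26-27 ALLOC]; mark free, coalesce with adjacent free neighbors -> [0-11 FREE][12-25 ALLOC][26-44 FREE]

Answer: [0-11 FREE][12-25 ALLOC][26-44 FREE]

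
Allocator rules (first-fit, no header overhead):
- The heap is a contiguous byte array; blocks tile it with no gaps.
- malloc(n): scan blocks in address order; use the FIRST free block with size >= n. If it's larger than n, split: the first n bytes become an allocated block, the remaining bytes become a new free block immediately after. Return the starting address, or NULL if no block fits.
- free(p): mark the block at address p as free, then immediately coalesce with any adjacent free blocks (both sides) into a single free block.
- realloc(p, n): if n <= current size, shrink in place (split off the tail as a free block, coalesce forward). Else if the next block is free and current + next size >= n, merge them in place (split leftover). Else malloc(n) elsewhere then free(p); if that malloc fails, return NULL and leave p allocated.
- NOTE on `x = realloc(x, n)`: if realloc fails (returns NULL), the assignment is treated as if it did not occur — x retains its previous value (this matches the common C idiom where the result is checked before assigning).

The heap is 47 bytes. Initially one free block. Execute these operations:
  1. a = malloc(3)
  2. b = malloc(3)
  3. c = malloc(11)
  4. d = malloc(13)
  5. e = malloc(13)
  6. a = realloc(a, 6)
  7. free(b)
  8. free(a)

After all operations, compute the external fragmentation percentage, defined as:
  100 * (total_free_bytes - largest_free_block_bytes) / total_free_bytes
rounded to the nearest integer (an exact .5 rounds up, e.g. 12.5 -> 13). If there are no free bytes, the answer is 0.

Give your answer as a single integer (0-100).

Op 1: a = malloc(3) -> a = 0; heap: [0-2 ALLOC][3-46 FREE]
Op 2: b = malloc(3) -> b = 3; heap: [0-2 ALLOC][3-5 ALLOC][6-46 FREE]
Op 3: c = malloc(11) -> c = 6; heap: [0-2 ALLOC][3-5 ALLOC][6-16 ALLOC][17-46 FREE]
Op 4: d = malloc(13) -> d = 17; heap: [0-2 ALLOC][3-5 ALLOC][6-16 ALLOC][17-29 ALLOC][30-46 FREE]
Op 5: e = malloc(13) -> e = 30; heap: [0-2 ALLOC][3-5 ALLOC][6-16 ALLOC][17-29 ALLOC][30-42 ALLOC][43-46 FREE]
Op 6: a = realloc(a, 6) -> NULL (a unchanged); heap: [0-2 ALLOC][3-5 ALLOC][6-16 ALLOC][17-29 ALLOC][30-42 ALLOC][43-46 FREE]
Op 7: free(b) -> (freed b); heap: [0-2 ALLOC][3-5 FREE][6-16 ALLOC][17-29 ALLOC][30-42 ALLOC][43-46 FREE]
Op 8: free(a) -> (freed a); heap: [0-5 FREE][6-16 ALLOC][17-29 ALLOC][30-42 ALLOC][43-46 FREE]
Free blocks: [6 4] total_free=10 largest=6 -> 100*(10-6)/10 = 400/10 = 40

Answer: 40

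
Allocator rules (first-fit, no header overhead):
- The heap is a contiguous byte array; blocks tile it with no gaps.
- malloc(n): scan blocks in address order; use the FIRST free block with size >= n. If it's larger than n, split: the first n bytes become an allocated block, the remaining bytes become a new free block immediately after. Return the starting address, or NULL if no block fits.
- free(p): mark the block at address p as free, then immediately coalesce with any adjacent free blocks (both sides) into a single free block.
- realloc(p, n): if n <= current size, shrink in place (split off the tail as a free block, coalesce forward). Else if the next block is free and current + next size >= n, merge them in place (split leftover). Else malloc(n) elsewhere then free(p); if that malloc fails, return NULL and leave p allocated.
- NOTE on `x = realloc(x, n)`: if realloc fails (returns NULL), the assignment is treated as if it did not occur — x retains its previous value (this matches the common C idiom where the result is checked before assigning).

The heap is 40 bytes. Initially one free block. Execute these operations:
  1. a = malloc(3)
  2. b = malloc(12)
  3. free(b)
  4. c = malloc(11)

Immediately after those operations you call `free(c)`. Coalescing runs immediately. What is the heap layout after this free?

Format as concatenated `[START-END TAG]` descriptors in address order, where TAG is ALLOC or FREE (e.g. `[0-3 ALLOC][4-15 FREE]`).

Op 1: a = malloc(3) -> a = 0; heap: [0-2 ALLOC][3-39 FREE]
Op 2: b = malloc(12) -> b = 3; heap: [0-2 ALLOC][3-14 ALLOC][15-39 FREE]
Op 3: free(b) -> (freed b); heap: [0-2 ALLOC][3-39 FREE]
Op 4: c = malloc(11) -> c = 3; heap: [0-2 ALLOC][3-13 ALLOC][14-39 FREE]
free(c): c = 3 -> block [3-13 ALLOC]; mark free, coalesce with adjacent free neighbors -> [0-2 ALLOC][3-39 FREE]

Answer: [0-2 ALLOC][3-39 FREE]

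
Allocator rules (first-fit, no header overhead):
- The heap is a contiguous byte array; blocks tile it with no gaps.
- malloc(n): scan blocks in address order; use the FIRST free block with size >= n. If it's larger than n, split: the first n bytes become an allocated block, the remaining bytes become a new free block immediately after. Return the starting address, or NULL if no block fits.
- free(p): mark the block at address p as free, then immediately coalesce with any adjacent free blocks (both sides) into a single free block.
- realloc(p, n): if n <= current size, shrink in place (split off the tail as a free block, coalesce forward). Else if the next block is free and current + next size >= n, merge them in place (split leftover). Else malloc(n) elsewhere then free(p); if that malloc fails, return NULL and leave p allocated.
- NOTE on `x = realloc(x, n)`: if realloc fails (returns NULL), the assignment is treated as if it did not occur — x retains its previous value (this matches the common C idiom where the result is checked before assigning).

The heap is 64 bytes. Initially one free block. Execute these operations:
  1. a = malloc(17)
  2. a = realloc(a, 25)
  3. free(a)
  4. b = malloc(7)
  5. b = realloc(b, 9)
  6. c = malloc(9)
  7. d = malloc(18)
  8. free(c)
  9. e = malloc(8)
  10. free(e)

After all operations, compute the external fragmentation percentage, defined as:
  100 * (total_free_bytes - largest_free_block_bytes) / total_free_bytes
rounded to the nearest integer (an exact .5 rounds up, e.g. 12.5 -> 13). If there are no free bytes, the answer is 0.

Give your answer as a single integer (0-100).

Op 1: a = malloc(17) -> a = 0; heap: [0-16 ALLOC][17-63 FREE]
Op 2: a = realloc(a, 25) -> a = 0; heap: [0-24 ALLOC][25-63 FREE]
Op 3: free(a) -> (freed a); heap: [0-63 FREE]
Op 4: b = malloc(7) -> b = 0; heap: [0-6 ALLOC][7-63 FREE]
Op 5: b = realloc(b, 9) -> b = 0; heap: [0-8 ALLOC][9-63 FREE]
Op 6: c = malloc(9) -> c = 9; heap: [0-8 ALLOC][9-17 ALLOC][18-63 FREE]
Op 7: d = malloc(18) -> d = 18; heap: [0-8 ALLOC][9-17 ALLOC][18-35 ALLOC][36-63 FREE]
Op 8: free(c) -> (freed c); heap: [0-8 ALLOC][9-17 FREE][18-35 ALLOC][36-63 FREE]
Op 9: e = malloc(8) -> e = 9; heap: [0-8 ALLOC][9-16 ALLOC][17-17 FREE][18-35 ALLOC][36-63 FREE]
Op 10: free(e) -> (freed e); heap: [0-8 ALLOC][9-17 FREE][18-35 ALLOC][36-63 FREE]
Free blocks: [9 28] total_free=37 largest=28 -> 100*(37-28)/37 = 900/37 ≈ 24.324 -> rounds to 24

Answer: 24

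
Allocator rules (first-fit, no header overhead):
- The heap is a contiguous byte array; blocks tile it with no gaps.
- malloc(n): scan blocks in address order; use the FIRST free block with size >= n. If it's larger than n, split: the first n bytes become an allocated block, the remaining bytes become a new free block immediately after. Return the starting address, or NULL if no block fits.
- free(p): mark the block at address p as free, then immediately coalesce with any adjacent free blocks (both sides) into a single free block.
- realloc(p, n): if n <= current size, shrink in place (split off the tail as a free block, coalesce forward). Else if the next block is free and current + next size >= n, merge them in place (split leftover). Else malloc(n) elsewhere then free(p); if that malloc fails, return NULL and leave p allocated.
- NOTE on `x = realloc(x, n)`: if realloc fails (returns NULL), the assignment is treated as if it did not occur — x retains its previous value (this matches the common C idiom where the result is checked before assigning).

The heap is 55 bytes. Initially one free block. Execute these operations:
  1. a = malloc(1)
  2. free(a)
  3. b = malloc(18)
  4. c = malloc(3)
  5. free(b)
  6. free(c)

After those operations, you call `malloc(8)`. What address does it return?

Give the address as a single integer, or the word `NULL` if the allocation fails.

Answer: 0

Derivation:
Op 1: a = malloc(1) -> a = 0; heap: [0-0 ALLOC][1-54 FREE]
Op 2: free(a) -> (freed a); heap: [0-54 FREE]
Op 3: b = malloc(18) -> b = 0; heap: [0-17 ALLOC][18-54 FREE]
Op 4: c = malloc(3) -> c = 18; heap: [0-17 ALLOC][18-20 ALLOC][21-54 FREE]
Op 5: free(b) -> (freed b); heap: [0-17 FREE][18-20 ALLOC][21-54 FREE]
Op 6: free(c) -> (freed c); heap: [0-54 FREE]
malloc(8): first-fit scan over [0-54 FREE] -> 0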